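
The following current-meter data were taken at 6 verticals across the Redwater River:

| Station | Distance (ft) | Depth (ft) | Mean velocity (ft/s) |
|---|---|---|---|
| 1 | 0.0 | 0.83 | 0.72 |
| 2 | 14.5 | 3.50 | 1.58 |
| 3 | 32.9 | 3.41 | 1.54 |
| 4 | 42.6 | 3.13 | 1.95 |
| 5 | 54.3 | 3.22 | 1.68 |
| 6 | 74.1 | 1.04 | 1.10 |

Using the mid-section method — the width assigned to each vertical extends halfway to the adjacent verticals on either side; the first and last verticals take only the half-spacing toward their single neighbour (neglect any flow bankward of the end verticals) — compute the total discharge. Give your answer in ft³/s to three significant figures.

331 ft³/s

w_1 = (14.5 − 0.0)/2 = 7.25 ft; q_1 = 0.72 × 0.83 × 7.25 = 4.333 ft³/s
w_2 = (32.9 − 0.0)/2 = 16.45 ft; q_2 = 1.58 × 3.50 × 16.45 = 90.97 ft³/s
w_3 = (42.6 − 14.5)/2 = 14.05 ft; q_3 = 1.54 × 3.41 × 14.05 = 73.78 ft³/s
w_4 = (54.3 − 32.9)/2 = 10.7 ft; q_4 = 1.95 × 3.13 × 10.7 = 65.31 ft³/s
w_5 = (74.1 − 42.6)/2 = 15.75 ft; q_5 = 1.68 × 3.22 × 15.75 = 85.20 ft³/s
w_6 = (74.1 − 54.3)/2 = 9.9 ft; q_6 = 1.10 × 1.04 × 9.9 = 11.33 ft³/s
Q = Σ qᵢ = 330.9 ft³/s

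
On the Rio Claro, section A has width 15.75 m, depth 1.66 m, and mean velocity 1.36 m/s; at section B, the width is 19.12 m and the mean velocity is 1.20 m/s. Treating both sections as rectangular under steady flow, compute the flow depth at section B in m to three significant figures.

1.55 m

Q = A₁V₁ = (15.75×1.66) × 1.36 = 35.56 m³/s
d₂ = Q/(b₂ V₂) = 35.56/(19.12×1.20) = 1.550 m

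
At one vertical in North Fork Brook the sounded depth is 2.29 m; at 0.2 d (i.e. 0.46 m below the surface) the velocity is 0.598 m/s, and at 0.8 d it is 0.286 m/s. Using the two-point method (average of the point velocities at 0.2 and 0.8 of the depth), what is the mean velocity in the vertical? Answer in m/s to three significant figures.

0.442 m/s

v̄ = (0.598 + 0.286) / 2 = 0.4420 m/s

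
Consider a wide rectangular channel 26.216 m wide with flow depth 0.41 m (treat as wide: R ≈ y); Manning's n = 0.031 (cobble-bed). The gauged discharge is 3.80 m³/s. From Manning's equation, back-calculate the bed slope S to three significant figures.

0.000394

A = b·y = 26.216 × 0.41 = 10.75 m²
Wide channel: R ≈ y = 0.41 m
S = (Q·n / (1·A·R^(2/3)))² = (3.80×0.031 / (1×10.75×0.5519))² = 0.0003943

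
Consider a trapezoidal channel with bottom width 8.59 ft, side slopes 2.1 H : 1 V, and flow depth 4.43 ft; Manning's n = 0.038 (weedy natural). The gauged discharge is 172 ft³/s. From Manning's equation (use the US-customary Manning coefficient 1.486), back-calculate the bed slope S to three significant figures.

A = (b + z·y)·y = (8.59 + 2.1×4.43)×4.43 = 79.27 ft²
P = b + 2y√(1+z²) = 8.59 + 2×4.43×√(1+2.1²) = 29.20 ft
R = A/P = 79.27/29.20 = 2.715 ft
S = (Q·n / (1.486·A·R^(2/3)))² = (172×0.038 / (1.486×79.27×1.946))² = 0.0008130

0.000813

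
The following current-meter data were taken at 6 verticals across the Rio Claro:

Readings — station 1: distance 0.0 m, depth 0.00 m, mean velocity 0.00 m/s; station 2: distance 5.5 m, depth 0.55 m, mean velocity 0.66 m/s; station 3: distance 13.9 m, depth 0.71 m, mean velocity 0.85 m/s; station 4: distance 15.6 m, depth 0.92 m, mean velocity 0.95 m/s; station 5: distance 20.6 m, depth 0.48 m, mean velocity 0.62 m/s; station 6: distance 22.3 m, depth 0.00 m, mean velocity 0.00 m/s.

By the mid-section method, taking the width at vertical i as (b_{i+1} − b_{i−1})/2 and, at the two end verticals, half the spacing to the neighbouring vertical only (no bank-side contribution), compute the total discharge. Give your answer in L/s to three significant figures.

w_2 = (13.9 − 0.0)/2 = 6.95 m; q_2 = 0.66 × 0.55 × 6.95 = 2.523 m³/s
w_3 = (15.6 − 5.5)/2 = 5.05 m; q_3 = 0.85 × 0.71 × 5.05 = 3.048 m³/s
w_4 = (20.6 − 13.9)/2 = 3.35 m; q_4 = 0.95 × 0.92 × 3.35 = 2.928 m³/s
w_5 = (22.3 − 15.6)/2 = 3.35 m; q_5 = 0.62 × 0.48 × 3.35 = 0.9970 m³/s
Stations 1, 6 contribute zero (depth or velocity is 0).
Q = Σ qᵢ = 9.495 m³/s
= 9.495 × 1000 = 9495 L/s

9500 L/s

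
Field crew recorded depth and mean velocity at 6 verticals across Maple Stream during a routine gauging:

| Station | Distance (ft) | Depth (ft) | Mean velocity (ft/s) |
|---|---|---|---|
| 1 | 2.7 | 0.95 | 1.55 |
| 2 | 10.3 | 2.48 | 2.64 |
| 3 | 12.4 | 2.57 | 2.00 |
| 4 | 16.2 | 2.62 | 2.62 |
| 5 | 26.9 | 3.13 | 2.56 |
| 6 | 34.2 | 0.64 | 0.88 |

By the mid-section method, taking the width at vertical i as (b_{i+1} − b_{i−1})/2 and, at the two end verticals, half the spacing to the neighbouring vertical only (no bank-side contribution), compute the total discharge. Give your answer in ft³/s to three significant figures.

176 ft³/s

w_1 = (10.3 − 2.7)/2 = 3.8 ft; q_1 = 1.55 × 0.95 × 3.8 = 5.596 ft³/s
w_2 = (12.4 − 2.7)/2 = 4.85 ft; q_2 = 2.64 × 2.48 × 4.85 = 31.75 ft³/s
w_3 = (16.2 − 10.3)/2 = 2.95 ft; q_3 = 2.00 × 2.57 × 2.95 = 15.16 ft³/s
w_4 = (26.9 − 12.4)/2 = 7.25 ft; q_4 = 2.62 × 2.62 × 7.25 = 49.77 ft³/s
w_5 = (34.2 − 16.2)/2 = 9 ft; q_5 = 2.56 × 3.13 × 9 = 72.12 ft³/s
w_6 = (34.2 − 26.9)/2 = 3.65 ft; q_6 = 0.88 × 0.64 × 3.65 = 2.056 ft³/s
Q = Σ qᵢ = 176.5 ft³/s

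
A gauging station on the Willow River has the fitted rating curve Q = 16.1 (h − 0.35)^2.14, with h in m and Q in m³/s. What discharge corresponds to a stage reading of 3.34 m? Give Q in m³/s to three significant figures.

168 m³/s

Q = 16.1 × (3.34 − 0.35)^2.14 = 16.1 × 2.99^2.14 = 167.8 m³/s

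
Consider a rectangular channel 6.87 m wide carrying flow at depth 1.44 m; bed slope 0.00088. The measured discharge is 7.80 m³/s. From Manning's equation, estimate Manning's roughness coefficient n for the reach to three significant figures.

0.0380

A = b·y = 6.87 × 1.44 = 9.893 m²
P = b + 2y = 6.87 + 2×1.44 = 9.750 m
R = A/P = 9.893/9.750 = 1.015 m
n = (1/Q)·A·R^(2/3)·S^(1/2) = (1/7.80) × 9.893 × 1.010 × 0.02966 = 0.03799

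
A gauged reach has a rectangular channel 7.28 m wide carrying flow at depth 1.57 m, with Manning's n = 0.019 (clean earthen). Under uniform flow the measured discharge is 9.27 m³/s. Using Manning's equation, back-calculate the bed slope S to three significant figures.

A = b·y = 7.28 × 1.57 = 11.43 m²
P = b + 2y = 7.28 + 2×1.57 = 10.42 m
R = A/P = 11.43/10.42 = 1.097 m
S = (Q·n / (1·A·R^(2/3)))² = (9.27×0.019 / (1×11.43×1.064))² = 0.0002099

0.000210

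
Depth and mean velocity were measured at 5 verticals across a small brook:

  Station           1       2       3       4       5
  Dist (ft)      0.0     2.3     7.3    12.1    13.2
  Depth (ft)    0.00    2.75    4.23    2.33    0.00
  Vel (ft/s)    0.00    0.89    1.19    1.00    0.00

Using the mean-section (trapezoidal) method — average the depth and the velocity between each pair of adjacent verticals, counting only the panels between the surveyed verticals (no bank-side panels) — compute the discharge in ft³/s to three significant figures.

37.4 ft³/s

Panel 1-2: Δb = 2.3 ft, d̄ = (0.00+2.75)/2 = 1.375, v̄ = (0.00+0.89)/2 = 0.445 → q = 2.3×1.375×0.445 = 1.407 ft³/s
Panel 2-3: Δb = 5 ft, d̄ = (2.75+4.23)/2 = 3.49, v̄ = (0.89+1.19)/2 = 1.04 → q = 5×3.49×1.04 = 18.15 ft³/s
Panel 3-4: Δb = 4.8 ft, d̄ = (4.23+2.33)/2 = 3.28, v̄ = (1.19+1.00)/2 = 1.095 → q = 4.8×3.28×1.095 = 17.24 ft³/s
Panel 4-5: Δb = 1.1 ft, d̄ = (2.33+0.00)/2 = 1.165, v̄ = (1.00+0.00)/2 = 0.5 → q = 1.1×1.165×0.5 = 0.6408 ft³/s
Q = Σ q = 37.44 ft³/s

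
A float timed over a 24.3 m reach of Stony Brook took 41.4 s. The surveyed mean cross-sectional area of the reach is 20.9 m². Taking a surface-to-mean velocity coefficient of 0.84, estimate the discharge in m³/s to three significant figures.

10.3 m³/s

v_surface = L / t̄ = 24.3 / 41.4 = 0.5870 m/s
v_mean = 0.84 × 0.5870 = 0.4930 m/s
Q = A × v_mean = 20.9 × 0.4930 = 10.30 m³/s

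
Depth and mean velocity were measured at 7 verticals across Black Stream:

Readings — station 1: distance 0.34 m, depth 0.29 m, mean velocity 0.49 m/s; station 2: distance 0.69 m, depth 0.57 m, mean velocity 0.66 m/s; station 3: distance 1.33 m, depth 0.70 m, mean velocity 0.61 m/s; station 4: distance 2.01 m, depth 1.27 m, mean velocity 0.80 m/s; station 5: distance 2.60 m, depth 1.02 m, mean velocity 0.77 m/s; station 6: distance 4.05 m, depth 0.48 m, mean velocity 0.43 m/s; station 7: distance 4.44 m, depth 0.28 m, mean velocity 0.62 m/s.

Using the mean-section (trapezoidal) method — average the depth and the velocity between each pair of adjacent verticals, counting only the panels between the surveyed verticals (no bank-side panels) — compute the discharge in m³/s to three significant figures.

2.08 m³/s

Panel 1-2: Δb = 0.35 m, d̄ = (0.29+0.57)/2 = 0.43, v̄ = (0.49+0.66)/2 = 0.575 → q = 0.35×0.43×0.575 = 0.08654 m³/s
Panel 2-3: Δb = 0.64 m, d̄ = (0.57+0.70)/2 = 0.635, v̄ = (0.66+0.61)/2 = 0.635 → q = 0.64×0.635×0.635 = 0.2581 m³/s
Panel 3-4: Δb = 0.68 m, d̄ = (0.70+1.27)/2 = 0.985, v̄ = (0.61+0.80)/2 = 0.705 → q = 0.68×0.985×0.705 = 0.4722 m³/s
Panel 4-5: Δb = 0.59 m, d̄ = (1.27+1.02)/2 = 1.145, v̄ = (0.80+0.77)/2 = 0.785 → q = 0.59×1.145×0.785 = 0.5303 m³/s
Panel 5-6: Δb = 1.45 m, d̄ = (1.02+0.48)/2 = 0.75, v̄ = (0.77+0.43)/2 = 0.6 → q = 1.45×0.75×0.6 = 0.6525 m³/s
Panel 6-7: Δb = 0.39 m, d̄ = (0.48+0.28)/2 = 0.38, v̄ = (0.43+0.62)/2 = 0.525 → q = 0.39×0.38×0.525 = 0.07781 m³/s
Q = Σ q = 2.077 m³/s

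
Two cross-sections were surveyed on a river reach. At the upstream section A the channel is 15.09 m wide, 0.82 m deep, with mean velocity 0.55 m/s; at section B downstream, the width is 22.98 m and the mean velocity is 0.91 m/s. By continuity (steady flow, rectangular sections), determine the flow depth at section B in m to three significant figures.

Q = A₁V₁ = (15.09×0.82) × 0.55 = 6.806 m³/s
d₂ = Q/(b₂ V₂) = 6.806/(22.98×0.91) = 0.3254 m

0.325 m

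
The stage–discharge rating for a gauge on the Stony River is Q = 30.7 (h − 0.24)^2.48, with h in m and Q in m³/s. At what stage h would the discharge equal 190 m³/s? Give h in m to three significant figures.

h − h₀ = (Q/C)^(1/b) = (190/30.7)^(1/2.48) = 2.085 m
h = 0.24 + 2.085 = 2.325 m

2.33 m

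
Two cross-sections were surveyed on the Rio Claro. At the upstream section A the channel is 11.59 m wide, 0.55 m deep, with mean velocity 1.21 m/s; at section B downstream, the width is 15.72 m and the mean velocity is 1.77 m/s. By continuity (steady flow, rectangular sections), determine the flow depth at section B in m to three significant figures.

0.277 m

Q = A₁V₁ = (11.59×0.55) × 1.21 = 7.713 m³/s
d₂ = Q/(b₂ V₂) = 7.713/(15.72×1.77) = 0.2772 m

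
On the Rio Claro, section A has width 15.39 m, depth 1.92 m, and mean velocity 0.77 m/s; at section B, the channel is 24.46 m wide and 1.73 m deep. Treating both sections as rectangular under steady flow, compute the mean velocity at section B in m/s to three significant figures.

0.538 m/s

Q = A₁V₁ = (15.39×1.92) × 0.77 = 22.75 m³/s
A₂ = 24.46 × 1.73 = 42.32 m²
V₂ = Q/A₂ = 22.75/42.32 = 0.5377 m/s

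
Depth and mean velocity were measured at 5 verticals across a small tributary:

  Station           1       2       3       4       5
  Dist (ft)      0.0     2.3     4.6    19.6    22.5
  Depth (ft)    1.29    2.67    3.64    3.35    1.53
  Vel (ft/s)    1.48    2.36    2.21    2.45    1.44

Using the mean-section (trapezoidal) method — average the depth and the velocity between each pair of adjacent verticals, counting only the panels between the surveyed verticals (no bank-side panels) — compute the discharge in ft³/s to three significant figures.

161 ft³/s

Panel 1-2: Δb = 2.3 ft, d̄ = (1.29+2.67)/2 = 1.98, v̄ = (1.48+2.36)/2 = 1.92 → q = 2.3×1.98×1.92 = 8.744 ft³/s
Panel 2-3: Δb = 2.3 ft, d̄ = (2.67+3.64)/2 = 3.155, v̄ = (2.36+2.21)/2 = 2.285 → q = 2.3×3.155×2.285 = 16.58 ft³/s
Panel 3-4: Δb = 15 ft, d̄ = (3.64+3.35)/2 = 3.495, v̄ = (2.21+2.45)/2 = 2.33 → q = 15×3.495×2.33 = 122.2 ft³/s
Panel 4-5: Δb = 2.9 ft, d̄ = (3.35+1.53)/2 = 2.44, v̄ = (2.45+1.44)/2 = 1.945 → q = 2.9×2.44×1.945 = 13.76 ft³/s
Q = Σ q = 161.2 ft³/s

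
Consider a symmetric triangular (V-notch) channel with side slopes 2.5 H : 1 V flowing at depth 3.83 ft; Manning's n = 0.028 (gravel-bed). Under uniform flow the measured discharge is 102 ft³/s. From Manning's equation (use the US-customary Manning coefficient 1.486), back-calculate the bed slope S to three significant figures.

A = z·y² = 2.5×3.83² = 36.67 ft²
P = 2y√(1+z²) = 2×3.83×√(1+2.5²) = 20.63 ft
R = A/P = 36.67/20.63 = 1.778 ft
S = (Q·n / (1.486·A·R^(2/3)))² = (102×0.028 / (1.486×36.67×1.468))² = 0.001275

0.00128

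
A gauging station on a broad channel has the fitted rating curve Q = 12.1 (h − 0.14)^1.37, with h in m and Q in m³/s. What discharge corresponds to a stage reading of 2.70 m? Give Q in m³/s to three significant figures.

Q = 12.1 × (2.70 − 0.14)^1.37 = 12.1 × 2.56^1.37 = 43.86 m³/s

43.9 m³/s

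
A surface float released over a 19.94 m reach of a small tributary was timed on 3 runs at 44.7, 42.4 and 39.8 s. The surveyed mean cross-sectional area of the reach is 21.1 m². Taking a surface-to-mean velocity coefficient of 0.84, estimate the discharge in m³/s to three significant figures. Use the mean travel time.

8.36 m³/s

t̄ = (44.7 + 42.4 + 39.8) / 3 = 42.3 s
v_surface = L / t̄ = 19.94 / 42.3 = 0.4714 m/s
v_mean = 0.84 × 0.4714 = 0.3960 m/s
Q = A × v_mean = 21.1 × 0.3960 = 8.355 m³/s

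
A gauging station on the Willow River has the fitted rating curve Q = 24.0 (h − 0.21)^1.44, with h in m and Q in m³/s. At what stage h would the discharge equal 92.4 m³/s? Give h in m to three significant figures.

2.76 m

h − h₀ = (Q/C)^(1/b) = (92.4/24.0)^(1/1.44) = 2.550 m
h = 0.21 + 2.550 = 2.760 m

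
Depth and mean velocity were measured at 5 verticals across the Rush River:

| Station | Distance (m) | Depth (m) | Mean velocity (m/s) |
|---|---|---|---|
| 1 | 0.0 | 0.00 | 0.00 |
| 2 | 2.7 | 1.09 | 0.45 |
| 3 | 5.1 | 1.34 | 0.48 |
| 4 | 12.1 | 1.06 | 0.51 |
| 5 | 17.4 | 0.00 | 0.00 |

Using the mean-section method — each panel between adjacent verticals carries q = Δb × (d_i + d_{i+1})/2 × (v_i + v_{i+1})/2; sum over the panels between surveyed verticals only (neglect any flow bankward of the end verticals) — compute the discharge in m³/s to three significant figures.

Panel 1-2: Δb = 2.7 m, d̄ = (0.00+1.09)/2 = 0.545, v̄ = (0.00+0.45)/2 = 0.225 → q = 2.7×0.545×0.225 = 0.3311 m³/s
Panel 2-3: Δb = 2.4 m, d̄ = (1.09+1.34)/2 = 1.215, v̄ = (0.45+0.48)/2 = 0.465 → q = 2.4×1.215×0.465 = 1.356 m³/s
Panel 3-4: Δb = 7 m, d̄ = (1.34+1.06)/2 = 1.2, v̄ = (0.48+0.51)/2 = 0.495 → q = 7×1.2×0.495 = 4.158 m³/s
Panel 4-5: Δb = 5.3 m, d̄ = (1.06+0.00)/2 = 0.53, v̄ = (0.51+0.00)/2 = 0.255 → q = 5.3×0.53×0.255 = 0.7163 m³/s
Q = Σ q = 6.561 m³/s

6.56 m³/s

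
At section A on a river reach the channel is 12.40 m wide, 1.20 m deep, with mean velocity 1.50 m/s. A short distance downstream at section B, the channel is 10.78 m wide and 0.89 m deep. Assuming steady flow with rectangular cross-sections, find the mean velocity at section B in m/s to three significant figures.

Q = A₁V₁ = (12.40×1.20) × 1.50 = 22.32 m³/s
A₂ = 10.78 × 0.89 = 9.594 m²
V₂ = Q/A₂ = 22.32/9.594 = 2.326 m/s

2.33 m/s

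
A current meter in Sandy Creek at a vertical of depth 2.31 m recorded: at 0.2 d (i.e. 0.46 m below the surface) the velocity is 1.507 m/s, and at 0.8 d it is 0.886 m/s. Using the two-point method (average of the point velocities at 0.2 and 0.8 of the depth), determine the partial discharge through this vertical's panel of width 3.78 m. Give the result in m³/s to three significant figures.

10.4 m³/s

v̄ = (1.507 + 0.886) / 2 = 1.197 m/s
q = v̄ × d × w = 1.197 × 2.31 × 3.78 = 10.45 m³/s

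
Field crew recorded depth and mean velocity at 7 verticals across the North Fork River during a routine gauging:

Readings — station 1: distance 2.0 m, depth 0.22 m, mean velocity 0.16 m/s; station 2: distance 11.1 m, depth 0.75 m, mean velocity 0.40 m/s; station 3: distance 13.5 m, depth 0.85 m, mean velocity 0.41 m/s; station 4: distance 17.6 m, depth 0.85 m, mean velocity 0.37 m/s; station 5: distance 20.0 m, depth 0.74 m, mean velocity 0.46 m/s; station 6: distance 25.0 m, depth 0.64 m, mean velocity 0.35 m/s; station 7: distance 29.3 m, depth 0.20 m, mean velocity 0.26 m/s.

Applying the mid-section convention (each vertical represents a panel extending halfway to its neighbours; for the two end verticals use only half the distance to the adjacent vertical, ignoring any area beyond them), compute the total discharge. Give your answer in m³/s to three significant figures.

6.45 m³/s

w_1 = (11.1 − 2.0)/2 = 4.55 m; q_1 = 0.16 × 0.22 × 4.55 = 0.1602 m³/s
w_2 = (13.5 − 2.0)/2 = 5.75 m; q_2 = 0.40 × 0.75 × 5.75 = 1.725 m³/s
w_3 = (17.6 − 11.1)/2 = 3.25 m; q_3 = 0.41 × 0.85 × 3.25 = 1.133 m³/s
w_4 = (20.0 − 13.5)/2 = 3.25 m; q_4 = 0.37 × 0.85 × 3.25 = 1.022 m³/s
w_5 = (25.0 − 17.6)/2 = 3.7 m; q_5 = 0.46 × 0.74 × 3.7 = 1.259 m³/s
w_6 = (29.3 − 20.0)/2 = 4.65 m; q_6 = 0.35 × 0.64 × 4.65 = 1.042 m³/s
w_7 = (29.3 − 25.0)/2 = 2.15 m; q_7 = 0.26 × 0.20 × 2.15 = 0.1118 m³/s
Q = Σ qᵢ = 6.453 m³/s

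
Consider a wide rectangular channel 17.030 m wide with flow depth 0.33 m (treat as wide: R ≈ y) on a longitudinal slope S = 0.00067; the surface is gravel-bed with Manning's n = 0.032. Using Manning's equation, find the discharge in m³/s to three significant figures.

A = b·y = 17.030 × 0.33 = 5.620 m²
Wide channel: R ≈ y = 0.33 m
Q = (1/n)·A·R^(2/3)·S^(1/2) = (1/0.032) × 5.620 × 0.3300^(2/3) × 0.00067^(1/2) = 2.171 m³/s

2.17 m³/s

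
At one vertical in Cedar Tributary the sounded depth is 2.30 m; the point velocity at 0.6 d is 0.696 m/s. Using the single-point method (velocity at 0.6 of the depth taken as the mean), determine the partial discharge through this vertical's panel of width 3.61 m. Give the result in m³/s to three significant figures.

v̄ = v₀.₆ = 0.696 m/s
q = v̄ × d × w = 0.6960 × 2.30 × 3.61 = 5.779 m³/s

5.78 m³/s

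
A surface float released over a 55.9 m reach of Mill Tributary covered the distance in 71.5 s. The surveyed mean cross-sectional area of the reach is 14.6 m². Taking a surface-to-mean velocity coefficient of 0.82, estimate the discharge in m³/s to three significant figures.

v_surface = L / t̄ = 55.9 / 71.5 = 0.7818 m/s
v_mean = 0.82 × 0.7818 = 0.6411 m/s
Q = A × v_mean = 14.6 × 0.6411 = 9.360 m³/s

9.36 m³/s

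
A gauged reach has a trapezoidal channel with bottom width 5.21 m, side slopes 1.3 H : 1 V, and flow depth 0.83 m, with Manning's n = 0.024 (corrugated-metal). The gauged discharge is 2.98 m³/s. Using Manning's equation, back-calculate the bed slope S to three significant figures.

0.000328

A = (b + z·y)·y = (5.21 + 1.3×0.83)×0.83 = 5.220 m²
P = b + 2y√(1+z²) = 5.21 + 2×0.83×√(1+1.3²) = 7.933 m
R = A/P = 5.220/7.933 = 0.6580 m
S = (Q·n / (1·A·R^(2/3)))² = (2.98×0.024 / (1×5.220×0.7565))² = 0.0003280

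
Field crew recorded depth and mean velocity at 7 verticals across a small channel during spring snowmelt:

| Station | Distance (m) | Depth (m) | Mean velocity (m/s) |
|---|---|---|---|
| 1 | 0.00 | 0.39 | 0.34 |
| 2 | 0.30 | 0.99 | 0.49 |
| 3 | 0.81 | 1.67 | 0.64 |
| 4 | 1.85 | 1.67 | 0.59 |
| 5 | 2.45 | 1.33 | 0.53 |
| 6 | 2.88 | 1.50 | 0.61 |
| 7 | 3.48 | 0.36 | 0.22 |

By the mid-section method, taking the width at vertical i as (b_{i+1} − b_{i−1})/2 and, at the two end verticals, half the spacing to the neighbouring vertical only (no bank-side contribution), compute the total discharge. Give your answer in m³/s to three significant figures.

w_1 = (0.30 − 0.00)/2 = 0.15 m; q_1 = 0.34 × 0.39 × 0.15 = 0.01989 m³/s
w_2 = (0.81 − 0.00)/2 = 0.405 m; q_2 = 0.49 × 0.99 × 0.405 = 0.1965 m³/s
w_3 = (1.85 − 0.30)/2 = 0.775 m; q_3 = 0.64 × 1.67 × 0.775 = 0.8283 m³/s
w_4 = (2.45 − 0.81)/2 = 0.82 m; q_4 = 0.59 × 1.67 × 0.82 = 0.8079 m³/s
w_5 = (2.88 − 1.85)/2 = 0.515 m; q_5 = 0.53 × 1.33 × 0.515 = 0.3630 m³/s
w_6 = (3.48 − 2.45)/2 = 0.515 m; q_6 = 0.61 × 1.50 × 0.515 = 0.4712 m³/s
w_7 = (3.48 − 2.88)/2 = 0.3 m; q_7 = 0.22 × 0.36 × 0.3 = 0.02376 m³/s
Q = Σ qᵢ = 2.711 m³/s

2.71 m³/s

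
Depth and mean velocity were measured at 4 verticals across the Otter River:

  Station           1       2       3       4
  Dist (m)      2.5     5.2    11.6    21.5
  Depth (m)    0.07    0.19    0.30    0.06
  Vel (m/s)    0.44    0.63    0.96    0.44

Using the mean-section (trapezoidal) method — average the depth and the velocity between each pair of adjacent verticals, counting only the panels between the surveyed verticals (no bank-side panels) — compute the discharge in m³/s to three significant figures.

Panel 1-2: Δb = 2.7 m, d̄ = (0.07+0.19)/2 = 0.13, v̄ = (0.44+0.63)/2 = 0.535 → q = 2.7×0.13×0.535 = 0.1878 m³/s
Panel 2-3: Δb = 6.4 m, d̄ = (0.19+0.30)/2 = 0.245, v̄ = (0.63+0.96)/2 = 0.795 → q = 6.4×0.245×0.795 = 1.247 m³/s
Panel 3-4: Δb = 9.9 m, d̄ = (0.30+0.06)/2 = 0.18, v̄ = (0.96+0.44)/2 = 0.7 → q = 9.9×0.18×0.7 = 1.247 m³/s
Q = Σ q = 2.682 m³/s

2.68 m³/s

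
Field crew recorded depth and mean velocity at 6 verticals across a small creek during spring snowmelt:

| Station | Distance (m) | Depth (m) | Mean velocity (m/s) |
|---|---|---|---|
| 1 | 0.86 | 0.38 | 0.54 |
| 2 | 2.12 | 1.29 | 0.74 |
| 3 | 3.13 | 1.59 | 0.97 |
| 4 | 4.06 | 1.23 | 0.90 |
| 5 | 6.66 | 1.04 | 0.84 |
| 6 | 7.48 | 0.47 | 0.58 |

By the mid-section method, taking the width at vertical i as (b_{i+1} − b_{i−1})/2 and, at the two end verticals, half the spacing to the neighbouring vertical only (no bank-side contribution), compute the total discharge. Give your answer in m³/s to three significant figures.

w_1 = (2.12 − 0.86)/2 = 0.63 m; q_1 = 0.54 × 0.38 × 0.63 = 0.1293 m³/s
w_2 = (3.13 − 0.86)/2 = 1.135 m; q_2 = 0.74 × 1.29 × 1.135 = 1.083 m³/s
w_3 = (4.06 − 2.12)/2 = 0.97 m; q_3 = 0.97 × 1.59 × 0.97 = 1.496 m³/s
w_4 = (6.66 − 3.13)/2 = 1.765 m; q_4 = 0.90 × 1.23 × 1.765 = 1.954 m³/s
w_5 = (7.48 − 4.06)/2 = 1.71 m; q_5 = 0.84 × 1.04 × 1.71 = 1.494 m³/s
w_6 = (7.48 − 6.66)/2 = 0.41 m; q_6 = 0.58 × 0.47 × 0.41 = 0.1118 m³/s
Q = Σ qᵢ = 6.268 m³/s

6.27 m³/s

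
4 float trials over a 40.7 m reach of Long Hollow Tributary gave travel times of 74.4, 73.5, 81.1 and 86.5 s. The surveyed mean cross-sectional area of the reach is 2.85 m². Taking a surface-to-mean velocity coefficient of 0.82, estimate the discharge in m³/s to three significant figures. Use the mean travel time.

1.21 m³/s

t̄ = (74.4 + 73.5 + 81.1 + 86.5) / 4 = 78.875 s
v_surface = L / t̄ = 40.7 / 78.875 = 0.5160 m/s
v_mean = 0.82 × 0.5160 = 0.4231 m/s
Q = A × v_mean = 2.85 × 0.4231 = 1.206 m³/s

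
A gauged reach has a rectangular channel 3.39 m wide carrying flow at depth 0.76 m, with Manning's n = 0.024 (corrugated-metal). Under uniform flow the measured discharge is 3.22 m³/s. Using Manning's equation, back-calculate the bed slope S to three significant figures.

0.00213

A = b·y = 3.39 × 0.76 = 2.576 m²
P = b + 2y = 3.39 + 2×0.76 = 4.910 m
R = A/P = 2.576/4.910 = 0.5247 m
S = (Q·n / (1·A·R^(2/3)))² = (3.22×0.024 / (1×2.576×0.6506))² = 0.002126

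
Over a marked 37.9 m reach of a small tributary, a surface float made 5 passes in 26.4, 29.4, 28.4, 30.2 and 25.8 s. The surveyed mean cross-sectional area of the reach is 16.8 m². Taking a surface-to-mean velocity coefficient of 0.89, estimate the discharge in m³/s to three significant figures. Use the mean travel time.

t̄ = (26.4 + 29.4 + 28.4 + 30.2 + 25.8) / 5 = 28.04 s
v_surface = L / t̄ = 37.9 / 28.04 = 1.352 m/s
v_mean = 0.89 × 1.352 = 1.203 m/s
Q = A × v_mean = 16.8 × 1.203 = 20.21 m³/s

20.2 m³/s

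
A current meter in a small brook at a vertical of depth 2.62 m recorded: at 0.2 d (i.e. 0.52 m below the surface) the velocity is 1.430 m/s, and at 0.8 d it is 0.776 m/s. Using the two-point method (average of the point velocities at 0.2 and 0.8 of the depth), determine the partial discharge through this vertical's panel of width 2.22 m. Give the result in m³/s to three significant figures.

v̄ = (1.430 + 0.776) / 2 = 1.103 m/s
q = v̄ × d × w = 1.103 × 2.62 × 2.22 = 6.415 m³/s

6.42 m³/s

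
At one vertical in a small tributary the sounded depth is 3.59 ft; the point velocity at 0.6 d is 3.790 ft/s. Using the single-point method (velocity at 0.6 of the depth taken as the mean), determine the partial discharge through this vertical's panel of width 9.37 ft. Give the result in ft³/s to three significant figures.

127 ft³/s

v̄ = v₀.₆ = 3.790 ft/s
q = v̄ × d × w = 3.790 × 3.59 × 9.37 = 127.5 ft³/s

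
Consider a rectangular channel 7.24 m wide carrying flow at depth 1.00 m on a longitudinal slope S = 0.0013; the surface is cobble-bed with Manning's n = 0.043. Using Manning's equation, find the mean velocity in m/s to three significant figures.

A = b·y = 7.24 × 1.00 = 7.240 m²
P = b + 2y = 7.24 + 2×1.00 = 9.240 m
R = A/P = 7.240/9.240 = 0.7835 m
Q = (1/n)·A·R^(2/3)·S^(1/2) = (1/0.043) × 7.240 × 0.7835^(2/3) × 0.0013^(1/2) = 5.160 m³/s
V = Q/A = 5.160/7.240 = 0.7127 m/s

0.713 m/s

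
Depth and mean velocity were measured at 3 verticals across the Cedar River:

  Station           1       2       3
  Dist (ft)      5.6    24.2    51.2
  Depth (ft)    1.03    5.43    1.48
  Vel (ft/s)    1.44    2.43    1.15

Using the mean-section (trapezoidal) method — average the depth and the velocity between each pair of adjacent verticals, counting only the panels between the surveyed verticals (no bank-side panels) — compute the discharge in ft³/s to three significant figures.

Panel 1-2: Δb = 18.6 ft, d̄ = (1.03+5.43)/2 = 3.23, v̄ = (1.44+2.43)/2 = 1.935 → q = 18.6×3.23×1.935 = 116.3 ft³/s
Panel 2-3: Δb = 27 ft, d̄ = (5.43+1.48)/2 = 3.455, v̄ = (2.43+1.15)/2 = 1.79 → q = 27×3.455×1.79 = 167.0 ft³/s
Q = Σ q = 283.2 ft³/s

283 ft³/s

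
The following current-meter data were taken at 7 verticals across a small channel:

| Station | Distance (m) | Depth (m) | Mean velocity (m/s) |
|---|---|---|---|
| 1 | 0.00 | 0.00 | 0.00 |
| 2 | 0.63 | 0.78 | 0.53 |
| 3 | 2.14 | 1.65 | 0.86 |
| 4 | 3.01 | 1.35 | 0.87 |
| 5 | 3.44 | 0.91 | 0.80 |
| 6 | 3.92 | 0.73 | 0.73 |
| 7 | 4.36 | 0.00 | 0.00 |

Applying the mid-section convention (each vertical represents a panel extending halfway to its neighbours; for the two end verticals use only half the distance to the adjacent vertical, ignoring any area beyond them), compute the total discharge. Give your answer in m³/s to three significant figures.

3.47 m³/s

w_2 = (2.14 − 0.00)/2 = 1.07 m; q_2 = 0.53 × 0.78 × 1.07 = 0.4423 m³/s
w_3 = (3.01 − 0.63)/2 = 1.19 m; q_3 = 0.86 × 1.65 × 1.19 = 1.689 m³/s
w_4 = (3.44 − 2.14)/2 = 0.65 m; q_4 = 0.87 × 1.35 × 0.65 = 0.7634 m³/s
w_5 = (3.92 − 3.01)/2 = 0.455 m; q_5 = 0.80 × 0.91 × 0.455 = 0.3312 m³/s
w_6 = (4.36 − 3.44)/2 = 0.46 m; q_6 = 0.73 × 0.73 × 0.46 = 0.2451 m³/s
Stations 1, 7 contribute zero (depth or velocity is 0).
Q = Σ qᵢ = 3.471 m³/s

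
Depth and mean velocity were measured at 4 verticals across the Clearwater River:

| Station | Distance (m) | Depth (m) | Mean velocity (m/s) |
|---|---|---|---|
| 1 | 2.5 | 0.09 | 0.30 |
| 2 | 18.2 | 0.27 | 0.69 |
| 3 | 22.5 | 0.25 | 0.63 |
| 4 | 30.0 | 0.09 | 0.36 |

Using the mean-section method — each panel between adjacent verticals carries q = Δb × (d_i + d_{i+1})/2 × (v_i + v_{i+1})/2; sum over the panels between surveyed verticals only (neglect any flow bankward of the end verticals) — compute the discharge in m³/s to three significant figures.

2.77 m³/s

Panel 1-2: Δb = 15.7 m, d̄ = (0.09+0.27)/2 = 0.18, v̄ = (0.30+0.69)/2 = 0.495 → q = 15.7×0.18×0.495 = 1.399 m³/s
Panel 2-3: Δb = 4.3 m, d̄ = (0.27+0.25)/2 = 0.26, v̄ = (0.69+0.63)/2 = 0.66 → q = 4.3×0.26×0.66 = 0.7379 m³/s
Panel 3-4: Δb = 7.5 m, d̄ = (0.25+0.09)/2 = 0.17, v̄ = (0.63+0.36)/2 = 0.495 → q = 7.5×0.17×0.495 = 0.6311 m³/s
Q = Σ q = 2.768 m³/s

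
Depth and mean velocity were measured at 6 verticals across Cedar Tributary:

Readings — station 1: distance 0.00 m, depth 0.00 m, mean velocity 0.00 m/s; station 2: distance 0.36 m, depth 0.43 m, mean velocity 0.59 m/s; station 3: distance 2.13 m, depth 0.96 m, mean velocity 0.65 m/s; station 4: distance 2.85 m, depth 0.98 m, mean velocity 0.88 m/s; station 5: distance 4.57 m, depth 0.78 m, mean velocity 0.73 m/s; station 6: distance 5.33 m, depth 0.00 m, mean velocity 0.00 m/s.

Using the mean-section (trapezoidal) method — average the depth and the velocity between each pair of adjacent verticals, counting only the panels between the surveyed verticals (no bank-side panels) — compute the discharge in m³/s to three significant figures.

2.65 m³/s

Panel 1-2: Δb = 0.36 m, d̄ = (0.00+0.43)/2 = 0.215, v̄ = (0.00+0.59)/2 = 0.295 → q = 0.36×0.215×0.295 = 0.02283 m³/s
Panel 2-3: Δb = 1.77 m, d̄ = (0.43+0.96)/2 = 0.695, v̄ = (0.59+0.65)/2 = 0.62 → q = 1.77×0.695×0.62 = 0.7627 m³/s
Panel 3-4: Δb = 0.72 m, d̄ = (0.96+0.98)/2 = 0.97, v̄ = (0.65+0.88)/2 = 0.765 → q = 0.72×0.97×0.765 = 0.5343 m³/s
Panel 4-5: Δb = 1.72 m, d̄ = (0.98+0.78)/2 = 0.88, v̄ = (0.88+0.73)/2 = 0.805 → q = 1.72×0.88×0.805 = 1.218 m³/s
Panel 5-6: Δb = 0.76 m, d̄ = (0.78+0.00)/2 = 0.39, v̄ = (0.73+0.00)/2 = 0.365 → q = 0.76×0.39×0.365 = 0.1082 m³/s
Q = Σ q = 2.646 m³/s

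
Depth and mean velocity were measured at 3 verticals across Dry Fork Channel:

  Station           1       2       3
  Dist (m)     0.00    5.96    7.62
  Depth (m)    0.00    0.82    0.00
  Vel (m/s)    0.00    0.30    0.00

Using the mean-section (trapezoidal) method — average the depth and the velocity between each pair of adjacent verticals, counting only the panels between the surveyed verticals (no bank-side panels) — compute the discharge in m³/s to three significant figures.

0.469 m³/s

Panel 1-2: Δb = 5.96 m, d̄ = (0.00+0.82)/2 = 0.41, v̄ = (0.00+0.30)/2 = 0.15 → q = 5.96×0.41×0.15 = 0.3665 m³/s
Panel 2-3: Δb = 1.66 m, d̄ = (0.82+0.00)/2 = 0.41, v̄ = (0.30+0.00)/2 = 0.15 → q = 1.66×0.41×0.15 = 0.1021 m³/s
Q = Σ q = 0.4686 m³/s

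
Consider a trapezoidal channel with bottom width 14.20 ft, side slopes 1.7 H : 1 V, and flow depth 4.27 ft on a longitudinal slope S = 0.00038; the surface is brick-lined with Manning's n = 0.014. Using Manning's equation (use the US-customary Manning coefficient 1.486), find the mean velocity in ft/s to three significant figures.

A = (b + z·y)·y = (14.20 + 1.7×4.27)×4.27 = 91.63 ft²
P = b + 2y√(1+z²) = 14.20 + 2×4.27×√(1+1.7²) = 31.04 ft
R = A/P = 91.63/31.04 = 2.952 ft
Q = (1.486/n)·A·R^(2/3)·S^(1/2) = (1.486/0.014) × 91.63 × 2.952^(2/3) × 0.00038^(1/2) = 390.1 ft³/s
V = Q/A = 390.1/91.63 = 4.258 ft/s

4.26 ft/s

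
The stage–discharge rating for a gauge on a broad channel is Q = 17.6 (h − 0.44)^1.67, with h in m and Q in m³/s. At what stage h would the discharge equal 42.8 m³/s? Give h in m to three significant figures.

2.14 m

h − h₀ = (Q/C)^(1/b) = (42.8/17.6)^(1/1.67) = 1.703 m
h = 0.44 + 1.703 = 2.143 m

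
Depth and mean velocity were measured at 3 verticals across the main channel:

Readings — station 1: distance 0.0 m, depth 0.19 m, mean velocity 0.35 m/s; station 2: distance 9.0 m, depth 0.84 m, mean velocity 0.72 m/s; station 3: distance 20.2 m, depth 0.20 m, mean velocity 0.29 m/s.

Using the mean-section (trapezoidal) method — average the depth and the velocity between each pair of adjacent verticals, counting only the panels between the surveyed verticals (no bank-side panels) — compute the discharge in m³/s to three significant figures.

Panel 1-2: Δb = 9 m, d̄ = (0.19+0.84)/2 = 0.515, v̄ = (0.35+0.72)/2 = 0.535 → q = 9×0.515×0.535 = 2.480 m³/s
Panel 2-3: Δb = 11.2 m, d̄ = (0.84+0.20)/2 = 0.52, v̄ = (0.72+0.29)/2 = 0.505 → q = 11.2×0.52×0.505 = 2.941 m³/s
Q = Σ q = 5.421 m³/s

5.42 m³/s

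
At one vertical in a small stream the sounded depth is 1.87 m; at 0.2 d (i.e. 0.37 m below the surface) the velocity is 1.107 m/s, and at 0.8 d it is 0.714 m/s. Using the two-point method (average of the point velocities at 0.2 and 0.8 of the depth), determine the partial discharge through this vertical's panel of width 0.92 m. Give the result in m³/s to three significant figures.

v̄ = (1.107 + 0.714) / 2 = 0.9105 m/s
q = v̄ × d × w = 0.9105 × 1.87 × 0.92 = 1.566 m³/s

1.57 m³/s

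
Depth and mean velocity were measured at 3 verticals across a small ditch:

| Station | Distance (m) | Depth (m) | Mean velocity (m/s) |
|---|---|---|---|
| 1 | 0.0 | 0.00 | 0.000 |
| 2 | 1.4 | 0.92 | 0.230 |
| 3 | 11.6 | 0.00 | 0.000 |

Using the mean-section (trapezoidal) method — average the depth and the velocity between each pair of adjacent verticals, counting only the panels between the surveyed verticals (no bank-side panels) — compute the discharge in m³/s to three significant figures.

0.614 m³/s

Panel 1-2: Δb = 1.4 m, d̄ = (0.00+0.92)/2 = 0.46, v̄ = (0.000+0.230)/2 = 0.115 → q = 1.4×0.46×0.115 = 0.07406 m³/s
Panel 2-3: Δb = 10.2 m, d̄ = (0.92+0.00)/2 = 0.46, v̄ = (0.230+0.000)/2 = 0.115 → q = 10.2×0.46×0.115 = 0.5396 m³/s
Q = Σ q = 0.6136 m³/s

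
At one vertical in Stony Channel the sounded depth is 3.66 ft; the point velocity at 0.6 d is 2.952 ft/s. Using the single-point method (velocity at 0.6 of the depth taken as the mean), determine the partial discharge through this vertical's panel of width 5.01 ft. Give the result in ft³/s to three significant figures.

54.1 ft³/s

v̄ = v₀.₆ = 2.952 ft/s
q = v̄ × d × w = 2.952 × 3.66 × 5.01 = 54.13 ft³/s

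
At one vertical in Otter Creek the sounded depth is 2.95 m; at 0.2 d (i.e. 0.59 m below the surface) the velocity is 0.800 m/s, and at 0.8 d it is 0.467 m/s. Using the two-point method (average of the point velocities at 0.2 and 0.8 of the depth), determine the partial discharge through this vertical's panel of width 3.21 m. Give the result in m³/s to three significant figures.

v̄ = (0.800 + 0.467) / 2 = 0.6335 m/s
q = v̄ × d × w = 0.6335 × 2.95 × 3.21 = 5.999 m³/s

6.00 m³/s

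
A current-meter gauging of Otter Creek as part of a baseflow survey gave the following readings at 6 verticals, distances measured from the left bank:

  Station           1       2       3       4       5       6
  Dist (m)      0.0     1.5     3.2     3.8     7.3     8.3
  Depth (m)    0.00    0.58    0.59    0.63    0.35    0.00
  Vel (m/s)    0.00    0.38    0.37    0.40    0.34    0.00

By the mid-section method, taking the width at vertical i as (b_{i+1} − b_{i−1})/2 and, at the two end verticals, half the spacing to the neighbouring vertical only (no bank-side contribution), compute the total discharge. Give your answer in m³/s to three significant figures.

1.39 m³/s

w_2 = (3.2 − 0.0)/2 = 1.6 m; q_2 = 0.38 × 0.58 × 1.6 = 0.3526 m³/s
w_3 = (3.8 − 1.5)/2 = 1.15 m; q_3 = 0.37 × 0.59 × 1.15 = 0.2510 m³/s
w_4 = (7.3 − 3.2)/2 = 2.05 m; q_4 = 0.40 × 0.63 × 2.05 = 0.5166 m³/s
w_5 = (8.3 − 3.8)/2 = 2.25 m; q_5 = 0.34 × 0.35 × 2.25 = 0.2678 m³/s
Stations 1, 6 contribute zero (depth or velocity is 0).
Q = Σ qᵢ = 1.388 m³/s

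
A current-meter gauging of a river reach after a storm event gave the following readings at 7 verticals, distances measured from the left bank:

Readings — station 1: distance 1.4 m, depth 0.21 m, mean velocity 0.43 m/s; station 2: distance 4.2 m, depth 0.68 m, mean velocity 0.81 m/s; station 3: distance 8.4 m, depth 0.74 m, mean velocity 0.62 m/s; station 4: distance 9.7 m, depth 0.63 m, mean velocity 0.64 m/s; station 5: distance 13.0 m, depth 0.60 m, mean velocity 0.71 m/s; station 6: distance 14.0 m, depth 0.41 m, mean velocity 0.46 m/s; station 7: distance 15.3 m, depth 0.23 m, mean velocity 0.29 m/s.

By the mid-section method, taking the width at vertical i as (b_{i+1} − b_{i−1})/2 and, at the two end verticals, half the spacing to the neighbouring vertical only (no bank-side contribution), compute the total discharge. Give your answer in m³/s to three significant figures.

5.42 m³/s

w_1 = (4.2 − 1.4)/2 = 1.4 m; q_1 = 0.43 × 0.21 × 1.4 = 0.1264 m³/s
w_2 = (8.4 − 1.4)/2 = 3.5 m; q_2 = 0.81 × 0.68 × 3.5 = 1.928 m³/s
w_3 = (9.7 − 4.2)/2 = 2.75 m; q_3 = 0.62 × 0.74 × 2.75 = 1.262 m³/s
w_4 = (13.0 − 8.4)/2 = 2.3 m; q_4 = 0.64 × 0.63 × 2.3 = 0.9274 m³/s
w_5 = (14.0 − 9.7)/2 = 2.15 m; q_5 = 0.71 × 0.60 × 2.15 = 0.9159 m³/s
w_6 = (15.3 − 13.0)/2 = 1.15 m; q_6 = 0.46 × 0.41 × 1.15 = 0.2169 m³/s
w_7 = (15.3 − 14.0)/2 = 0.65 m; q_7 = 0.29 × 0.23 × 0.65 = 0.04336 m³/s
Q = Σ qᵢ = 5.419 m³/s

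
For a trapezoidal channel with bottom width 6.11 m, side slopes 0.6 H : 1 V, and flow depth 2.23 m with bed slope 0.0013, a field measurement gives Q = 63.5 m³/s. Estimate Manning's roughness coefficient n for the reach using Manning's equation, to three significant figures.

A = (b + z·y)·y = (6.11 + 0.6×2.23)×2.23 = 16.61 m²
P = b + 2y√(1+z²) = 6.11 + 2×2.23×√(1+0.6²) = 11.31 m
R = A/P = 16.61/11.31 = 1.468 m
n = (1/Q)·A·R^(2/3)·S^(1/2) = (1/63.5) × 16.61 × 1.292 × 0.03606 = 0.01218

0.0122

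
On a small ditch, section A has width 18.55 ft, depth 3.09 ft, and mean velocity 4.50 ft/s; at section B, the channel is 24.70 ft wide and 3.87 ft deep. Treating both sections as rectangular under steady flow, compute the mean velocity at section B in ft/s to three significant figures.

2.70 ft/s

Q = A₁V₁ = (18.55×3.09) × 4.50 = 257.9 ft³/s
A₂ = 24.70 × 3.87 = 95.59 ft²
V₂ = Q/A₂ = 257.9/95.59 = 2.698 ft/s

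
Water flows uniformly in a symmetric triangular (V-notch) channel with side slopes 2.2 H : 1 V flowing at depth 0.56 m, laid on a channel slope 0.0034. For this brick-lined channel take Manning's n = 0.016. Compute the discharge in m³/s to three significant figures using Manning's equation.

A = z·y² = 2.2×0.56² = 0.6899 m²
P = 2y√(1+z²) = 2×0.56×√(1+2.2²) = 2.707 m
R = A/P = 0.6899/2.707 = 0.2549 m
Q = (1/n)·A·R^(2/3)·S^(1/2) = (1/0.016) × 0.6899 × 0.2549^(2/3) × 0.0034^(1/2) = 1.011 m³/s

1.01 m³/s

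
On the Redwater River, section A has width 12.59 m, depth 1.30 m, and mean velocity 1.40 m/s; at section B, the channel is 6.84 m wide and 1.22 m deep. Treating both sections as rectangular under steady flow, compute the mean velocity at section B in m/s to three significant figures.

2.75 m/s

Q = A₁V₁ = (12.59×1.30) × 1.40 = 22.91 m³/s
A₂ = 6.84 × 1.22 = 8.345 m²
V₂ = Q/A₂ = 22.91/8.345 = 2.746 m/s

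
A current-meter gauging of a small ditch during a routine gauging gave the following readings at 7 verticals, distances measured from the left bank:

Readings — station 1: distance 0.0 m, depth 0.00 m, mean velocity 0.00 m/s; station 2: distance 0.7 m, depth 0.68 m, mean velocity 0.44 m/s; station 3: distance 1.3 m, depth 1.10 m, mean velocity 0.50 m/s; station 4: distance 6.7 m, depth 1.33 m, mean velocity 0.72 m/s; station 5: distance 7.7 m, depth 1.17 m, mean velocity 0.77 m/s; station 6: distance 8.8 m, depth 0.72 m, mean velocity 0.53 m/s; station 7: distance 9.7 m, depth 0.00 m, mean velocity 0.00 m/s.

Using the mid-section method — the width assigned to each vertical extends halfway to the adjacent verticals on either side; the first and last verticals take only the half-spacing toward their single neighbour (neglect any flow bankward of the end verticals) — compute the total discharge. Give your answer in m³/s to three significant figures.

6.24 m³/s

w_2 = (1.3 − 0.0)/2 = 0.65 m; q_2 = 0.44 × 0.68 × 0.65 = 0.1945 m³/s
w_3 = (6.7 − 0.7)/2 = 3 m; q_3 = 0.50 × 1.10 × 3 = 1.650 m³/s
w_4 = (7.7 − 1.3)/2 = 3.2 m; q_4 = 0.72 × 1.33 × 3.2 = 3.064 m³/s
w_5 = (8.8 − 6.7)/2 = 1.05 m; q_5 = 0.77 × 1.17 × 1.05 = 0.9459 m³/s
w_6 = (9.7 − 7.7)/2 = 1 m; q_6 = 0.53 × 0.72 × 1 = 0.3816 m³/s
Stations 1, 7 contribute zero (depth or velocity is 0).
Q = Σ qᵢ = 6.236 m³/s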